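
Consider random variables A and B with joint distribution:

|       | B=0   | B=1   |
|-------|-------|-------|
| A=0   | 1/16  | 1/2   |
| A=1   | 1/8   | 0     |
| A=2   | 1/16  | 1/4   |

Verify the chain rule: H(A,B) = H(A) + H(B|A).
Left side:
H(A,B) = -[(1/16)·log₂(1/16) + (1/2)·log₂(1/2) + (1/8)·log₂(1/8) + (1/16)·log₂(1/16) + (1/4)·log₂(1/4)]
  = 0.2500 + 0.5000 + 0.3750 + 0.2500 + 0.5000
  = 1.8750 bits

Right side:
Marginal P(A) (row sums):
  P(A=0) = 1/16 + 1/2 = 9/16
  P(A=1) = 1/8 + 0 = 1/8
  P(A=2) = 1/16 + 1/4 = 5/16
H(A) = -[(9/16)·log₂(9/16) + (1/8)·log₂(1/8) + (5/16)·log₂(5/16)]
  = 0.4669 + 0.3750 + 0.5244
  = 1.3663 bits
H(B|A) = -Σ P(A,B)·log₂ P(B|A), where P(B|A) = P(A,B) / P(A)
  (cells with P(A,B) = 0 contribute 0)
  (A=0,B=0): P(B|A) = (1/16)/(9/16) = 1/9;  -(1/16)·log₂(1/9) = 0.1981
  (A=0,B=1): P(B|A) = (1/2)/(9/16) = 8/9;  -(1/2)·log₂(8/9) = 0.0850
  (A=1,B=0): P(B|A) = (1/8)/(1/8) = 1;  -(1/8)·log₂(1) = 0.0000
  (A=2,B=0): P(B|A) = (1/16)/(5/16) = 1/5;  -(1/16)·log₂(1/5) = 0.1451
  (A=2,B=1): P(B|A) = (1/4)/(5/16) = 4/5;  -(1/4)·log₂(4/5) = 0.0805
H(B|A) = 0.1981 + 0.0850 + 0.0000 + 0.1451 + 0.0805
  = 0.5087 bits
H(A) + H(B|A) = 1.3663 + 0.5087 = 1.8750 bits

Both sides equal 1.8750 bits, so the chain rule holds ✓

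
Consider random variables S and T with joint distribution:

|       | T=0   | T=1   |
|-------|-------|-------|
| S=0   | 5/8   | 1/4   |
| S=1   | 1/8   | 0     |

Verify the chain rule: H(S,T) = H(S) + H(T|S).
Left side:
H(S,T) = -[(5/8)·log₂(5/8) + (1/4)·log₂(1/4) + (1/8)·log₂(1/8)]
  = 0.4238 + 0.5000 + 0.3750
  = 1.2988 bits

Right side:
Marginal P(S) (row sums):
  P(S=0) = 5/8 + 1/4 = 7/8
  P(S=1) = 1/8 + 0 = 1/8
H(S) = -[(7/8)·log₂(7/8) + (1/8)·log₂(1/8)]
  = 0.1686 + 0.3750
  = 0.5436 bits
H(T|S) = -Σ P(S,T)·log₂ P(T|S), where P(T|S) = P(S,T) / P(S)
  (cells with P(S,T) = 0 contribute 0)
  (S=0,T=0): P(T|S) = (5/8)/(7/8) = 5/7;  -(5/8)·log₂(5/7) = 0.3034
  (S=0,T=1): P(T|S) = (1/4)/(7/8) = 2/7;  -(1/4)·log₂(2/7) = 0.4518
  (S=1,T=0): P(T|S) = (1/8)/(1/8) = 1;  -(1/8)·log₂(1) = 0.0000
H(T|S) = 0.3034 + 0.4518 + 0.0000
  = 0.7552 bits
H(S) + H(T|S) = 0.5436 + 0.7552 = 1.2988 bits

Both sides equal 1.2988 bits, so the chain rule holds ✓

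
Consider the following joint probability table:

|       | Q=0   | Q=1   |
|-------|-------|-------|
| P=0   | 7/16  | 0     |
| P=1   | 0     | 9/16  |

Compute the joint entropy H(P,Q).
H(P,Q) = -Σ P(P,Q) log₂ P(P,Q), summed over the non-zero cells:
H(P,Q) = -[(7/16)·log₂(7/16) + (9/16)·log₂(9/16)]
  = 0.5218 + 0.4669
  = 0.9887 bits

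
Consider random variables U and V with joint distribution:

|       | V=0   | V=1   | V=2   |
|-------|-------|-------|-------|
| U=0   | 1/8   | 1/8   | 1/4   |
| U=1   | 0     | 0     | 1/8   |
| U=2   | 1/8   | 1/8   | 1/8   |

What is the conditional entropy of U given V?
Marginal P(V) (column sums):
  P(V=0) = 1/8 + 0 + 1/8 = 1/4
  P(V=1) = 1/8 + 0 + 1/8 = 1/4
  P(V=2) = 1/4 + 1/8 + 1/8 = 1/2

H(U|V) = -Σ P(U,V)·log₂ P(U|V), where P(U|V) = P(U,V) / P(V)
  (cells with P(U,V) = 0 contribute 0)
  (U=0,V=0): P(U|V) = (1/8)/(1/4) = 1/2;  -(1/8)·log₂(1/2) = 0.1250
  (U=0,V=1): P(U|V) = (1/8)/(1/4) = 1/2;  -(1/8)·log₂(1/2) = 0.1250
  (U=0,V=2): P(U|V) = (1/4)/(1/2) = 1/2;  -(1/4)·log₂(1/2) = 0.2500
  (U=1,V=2): P(U|V) = (1/8)/(1/2) = 1/4;  -(1/8)·log₂(1/4) = 0.2500
  (U=2,V=0): P(U|V) = (1/8)/(1/4) = 1/2;  -(1/8)·log₂(1/2) = 0.1250
  (U=2,V=1): P(U|V) = (1/8)/(1/4) = 1/2;  -(1/8)·log₂(1/2) = 0.1250
  (U=2,V=2): P(U|V) = (1/8)/(1/2) = 1/4;  -(1/8)·log₂(1/4) = 0.2500
H(U|V) = 0.1250 + 0.1250 + 0.2500 + 0.2500 + 0.1250 + 0.1250 + 0.2500
  = 1.2500 bits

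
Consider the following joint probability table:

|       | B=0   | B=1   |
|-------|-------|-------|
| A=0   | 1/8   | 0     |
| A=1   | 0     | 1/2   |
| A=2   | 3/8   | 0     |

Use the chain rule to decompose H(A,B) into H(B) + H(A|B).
By the chain rule: H(A,B) = H(B) + H(A|B)

Marginal P(B) (column sums):
  P(B=0) = 1/8 + 0 + 3/8 = 1/2
  P(B=1) = 0 + 1/2 + 0 = 1/2
H(B) = -[(1/2)·log₂(1/2) + (1/2)·log₂(1/2)]
  = 0.5000 + 0.5000
  = 1.0000 bits
H(A|B) = -Σ P(A,B)·log₂ P(A|B), where P(A|B) = P(A,B) / P(B)
  (cells with P(A,B) = 0 contribute 0)
  (A=0,B=0): P(A|B) = (1/8)/(1/2) = 1/4;  -(1/8)·log₂(1/4) = 0.2500
  (A=1,B=1): P(A|B) = (1/2)/(1/2) = 1;  -(1/2)·log₂(1) = 0.0000
  (A=2,B=0): P(A|B) = (3/8)/(1/2) = 3/4;  -(3/8)·log₂(3/4) = 0.1556
H(A|B) = 0.2500 + 0.0000 + 0.1556
  = 0.4056 bits

H(A,B) = H(B) + H(A|B) = 1.0000 + 0.4056 = 1.4056 bits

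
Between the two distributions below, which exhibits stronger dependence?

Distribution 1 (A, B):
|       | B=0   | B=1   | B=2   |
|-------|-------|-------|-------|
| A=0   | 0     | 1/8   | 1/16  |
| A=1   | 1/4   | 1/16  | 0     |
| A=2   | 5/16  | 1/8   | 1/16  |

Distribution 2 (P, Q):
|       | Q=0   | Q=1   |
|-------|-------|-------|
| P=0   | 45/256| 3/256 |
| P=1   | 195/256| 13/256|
Distribution 1 (A, B):
Marginal P(A) (row sums):
  P(A=0) = 0 + 1/8 + 1/16 = 3/16
  P(A=1) = 1/4 + 1/16 + 0 = 5/16
  P(A=2) = 5/16 + 1/8 + 1/16 = 1/2
Marginal P(B) (column sums):
  P(B=0) = 0 + 1/4 + 5/16 = 9/16
  P(B=1) = 1/8 + 1/16 + 1/8 = 5/16
  P(B=2) = 1/16 + 0 + 1/16 = 1/8

H(A) = -[(3/16)·log₂(3/16) + (5/16)·log₂(5/16) + (1/2)·log₂(1/2)]
  = 0.4528 + 0.5244 + 0.5000
  = 1.4772 bits
H(B) = -[(9/16)·log₂(9/16) + (5/16)·log₂(5/16) + (1/8)·log₂(1/8)]
  = 0.4669 + 0.5244 + 0.3750
  = 1.3663 bits
H(A,B) = -[(1/8)·log₂(1/8) + (1/16)·log₂(1/16) + (1/4)·log₂(1/4) + (1/16)·log₂(1/16) + (5/16)·log₂(5/16) + (1/8)·log₂(1/8) + (1/16)·log₂(1/16)]
  = 0.3750 + 0.2500 + 0.5000 + 0.2500 + 0.5244 + 0.3750 + 0.2500
  = 2.5244 bits

I(A;B) = H(A) + H(B) - H(A,B)
  = 1.4772 + 1.3663 - 2.5244
  = 0.3191 bits

Distribution 2 (P, Q):
Marginal P(P) (row sums):
  P(P=0) = 45/256 + 3/256 = 3/16
  P(P=1) = 195/256 + 13/256 = 13/16
Marginal P(Q) (column sums):
  P(Q=0) = 45/256 + 195/256 = 15/16
  P(Q=1) = 3/256 + 13/256 = 1/16

H(P) = -[(3/16)·log₂(3/16) + (13/16)·log₂(13/16)]
  = 0.4528 + 0.2434
  = 0.6962 bits
H(Q) = -[(15/16)·log₂(15/16) + (1/16)·log₂(1/16)]
  = 0.0873 + 0.2500
  = 0.3373 bits
H(P,Q) = -[(45/256)·log₂(45/256) + (3/256)·log₂(3/256) + (195/256)·log₂(195/256) + (13/256)·log₂(13/256)]
  = 0.4409 + 0.0752 + 0.2991 + 0.2183
  = 1.0335 bits

I(P;Q) = H(P) + H(Q) - H(P,Q)
  = 0.6962 + 0.3373 - 1.0335
  = 0.0000 bits

I(A;B) = 0.3191 bits > I(P;Q) = 0.0000 bits, so (A, B) has the higher mutual information (stronger dependence).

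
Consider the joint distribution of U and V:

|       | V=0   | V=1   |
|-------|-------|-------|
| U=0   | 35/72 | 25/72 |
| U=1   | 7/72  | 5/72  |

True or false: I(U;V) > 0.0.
Marginal P(U) (row sums):
  P(U=0) = 35/72 + 25/72 = 5/6
  P(U=1) = 7/72 + 5/72 = 1/6
Marginal P(V) (column sums):
  P(V=0) = 35/72 + 7/72 = 7/12
  P(V=1) = 25/72 + 5/72 = 5/12

H(U) = -[(5/6)·log₂(5/6) + (1/6)·log₂(1/6)]
  = 0.2192 + 0.4308
  = 0.6500 bits
H(V) = -[(7/12)·log₂(7/12) + (5/12)·log₂(5/12)]
  = 0.4536 + 0.5263
  = 0.9799 bits
H(U,V) = -[(35/72)·log₂(35/72) + (25/72)·log₂(25/72) + (7/72)·log₂(7/72) + (5/72)·log₂(5/72)]
  = 0.5059 + 0.5299 + 0.3269 + 0.2672
  = 1.6299 bits

I(U;V) = H(U) + H(V) - H(U,V)
  = 0.6500 + 0.9799 - 1.6299
  = 0.0000 bits

False. I(U;V) = 0.0000 bits, which is ≤ 0.0 bits.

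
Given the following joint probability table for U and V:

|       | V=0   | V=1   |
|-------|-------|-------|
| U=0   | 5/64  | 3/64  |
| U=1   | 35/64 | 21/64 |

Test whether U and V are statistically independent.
Marginal P(U) (row sums):
  P(U=0) = 5/64 + 3/64 = 1/8
  P(U=1) = 35/64 + 21/64 = 7/8
Marginal P(V) (column sums):
  P(V=0) = 5/64 + 35/64 = 5/8
  P(V=1) = 3/64 + 21/64 = 3/8

U and V are independent iff P(U=i,V=j) = P(U=i)·P(V=j) for every cell.
  P(U=0)·P(V=0) = 1/8 × 5/8 = 5/64 = P(U=0,V=0) ✓
  P(U=0)·P(V=1) = 1/8 × 3/8 = 3/64 = P(U=0,V=1) ✓
  P(U=1)·P(V=0) = 7/8 × 5/8 = 35/64 = P(U=1,V=0) ✓
  P(U=1)·P(V=1) = 7/8 × 3/8 = 21/64 = P(U=1,V=1) ✓

Yes, U and V are independent: every cell factors, so I(U;V) = 0 bits.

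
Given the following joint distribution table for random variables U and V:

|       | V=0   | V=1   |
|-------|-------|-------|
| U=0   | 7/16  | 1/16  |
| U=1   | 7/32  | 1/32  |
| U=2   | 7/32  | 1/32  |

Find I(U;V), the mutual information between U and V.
Marginal P(U) (row sums):
  P(U=0) = 7/16 + 1/16 = 1/2
  P(U=1) = 7/32 + 1/32 = 1/4
  P(U=2) = 7/32 + 1/32 = 1/4
Marginal P(V) (column sums):
  P(V=0) = 7/16 + 7/32 + 7/32 = 7/8
  P(V=1) = 1/16 + 1/32 + 1/32 = 1/8

H(U) = -[(1/2)·log₂(1/2) + (1/4)·log₂(1/4) + (1/4)·log₂(1/4)]
  = 0.5000 + 0.5000 + 0.5000
  = 1.5000 bits
H(V) = -[(7/8)·log₂(7/8) + (1/8)·log₂(1/8)]
  = 0.1686 + 0.3750
  = 0.5436 bits
H(U,V) = -[(7/16)·log₂(7/16) + (1/16)·log₂(1/16) + (7/32)·log₂(7/32) + (1/32)·log₂(1/32) + (7/32)·log₂(7/32) + (1/32)·log₂(1/32)]
  = 0.5218 + 0.2500 + 0.4796 + 0.1563 + 0.4796 + 0.1563
  = 2.0436 bits

I(U;V) = H(U) + H(V) - H(U,V)
  = 1.5000 + 0.5436 - 2.0436
  = 0.0000 bits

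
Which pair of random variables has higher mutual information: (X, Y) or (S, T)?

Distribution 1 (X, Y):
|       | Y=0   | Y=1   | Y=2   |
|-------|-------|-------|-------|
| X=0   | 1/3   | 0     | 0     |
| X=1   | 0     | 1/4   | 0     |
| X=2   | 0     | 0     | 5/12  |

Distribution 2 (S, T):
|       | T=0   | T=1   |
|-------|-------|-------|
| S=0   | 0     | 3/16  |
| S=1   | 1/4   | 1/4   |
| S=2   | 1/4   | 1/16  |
Distribution 1 (X, Y):
Marginal P(X) (row sums):
  P(X=0) = 1/3 + 0 + 0 = 1/3
  P(X=1) = 0 + 1/4 + 0 = 1/4
  P(X=2) = 0 + 0 + 5/12 = 5/12
Marginal P(Y) (column sums):
  P(Y=0) = 1/3 + 0 + 0 = 1/3
  P(Y=1) = 0 + 1/4 + 0 = 1/4
  P(Y=2) = 0 + 0 + 5/12 = 5/12

H(X) = -[(1/3)·log₂(1/3) + (1/4)·log₂(1/4) + (5/12)·log₂(5/12)]
  = 0.5283 + 0.5000 + 0.5263
  = 1.5546 bits
H(Y) = -[(1/3)·log₂(1/3) + (1/4)·log₂(1/4) + (5/12)·log₂(5/12)]
  = 0.5283 + 0.5000 + 0.5263
  = 1.5546 bits
H(X,Y) = -[(1/3)·log₂(1/3) + (1/4)·log₂(1/4) + (5/12)·log₂(5/12)]
  = 0.5283 + 0.5000 + 0.5263
  = 1.5546 bits

I(X;Y) = H(X) + H(Y) - H(X,Y)
  = 1.5546 + 1.5546 - 1.5546
  = 1.5546 bits

Distribution 2 (S, T):
Marginal P(S) (row sums):
  P(S=0) = 0 + 3/16 = 3/16
  P(S=1) = 1/4 + 1/4 = 1/2
  P(S=2) = 1/4 + 1/16 = 5/16
Marginal P(T) (column sums):
  P(T=0) = 0 + 1/4 + 1/4 = 1/2
  P(T=1) = 3/16 + 1/4 + 1/16 = 1/2

H(S) = -[(3/16)·log₂(3/16) + (1/2)·log₂(1/2) + (5/16)·log₂(5/16)]
  = 0.4528 + 0.5000 + 0.5244
  = 1.4772 bits
H(T) = -[(1/2)·log₂(1/2) + (1/2)·log₂(1/2)]
  = 0.5000 + 0.5000
  = 1.0000 bits
H(S,T) = -[(3/16)·log₂(3/16) + (1/4)·log₂(1/4) + (1/4)·log₂(1/4) + (1/4)·log₂(1/4) + (1/16)·log₂(1/16)]
  = 0.4528 + 0.5000 + 0.5000 + 0.5000 + 0.2500
  = 2.2028 bits

I(S;T) = H(S) + H(T) - H(S,T)
  = 1.4772 + 1.0000 - 2.2028
  = 0.2744 bits

I(X;Y) = 1.5546 bits > I(S;T) = 0.2744 bits, so (X, Y) has the higher mutual information (stronger dependence).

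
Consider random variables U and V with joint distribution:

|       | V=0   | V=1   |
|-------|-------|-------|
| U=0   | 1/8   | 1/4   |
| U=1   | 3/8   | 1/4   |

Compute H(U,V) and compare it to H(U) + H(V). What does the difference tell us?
Marginal P(U) (row sums):
  P(U=0) = 1/8 + 1/4 = 3/8
  P(U=1) = 3/8 + 1/4 = 5/8
Marginal P(V) (column sums):
  P(V=0) = 1/8 + 3/8 = 1/2
  P(V=1) = 1/4 + 1/4 = 1/2

H(U,V) = -[(1/8)·log₂(1/8) + (1/4)·log₂(1/4) + (3/8)·log₂(3/8) + (1/4)·log₂(1/4)]
  = 0.3750 + 0.5000 + 0.5306 + 0.5000
  = 1.9056 bits
H(U) = -[(3/8)·log₂(3/8) + (5/8)·log₂(5/8)]
  = 0.5306 + 0.4238
  = 0.9544 bits
H(V) = -[(1/2)·log₂(1/2) + (1/2)·log₂(1/2)]
  = 0.5000 + 0.5000
  = 1.0000 bits

H(U) + H(V) = 0.9544 + 1.0000 = 1.9544 bits
Difference: H(U) + H(V) - H(U,V) = 1.9544 - 1.9056 = 0.0488 bits = I(U;V)

The difference is the mutual information; it is positive here, so U and V are dependent (knowing one reduces uncertainty about the other by 0.0488 bits).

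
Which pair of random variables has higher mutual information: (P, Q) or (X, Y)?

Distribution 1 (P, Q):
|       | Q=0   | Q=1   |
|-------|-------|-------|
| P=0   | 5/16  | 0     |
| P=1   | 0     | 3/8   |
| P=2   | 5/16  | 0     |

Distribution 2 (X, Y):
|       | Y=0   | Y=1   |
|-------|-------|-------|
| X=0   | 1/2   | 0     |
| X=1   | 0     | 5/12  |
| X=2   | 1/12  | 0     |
Distribution 1 (P, Q):
Marginal P(P) (row sums):
  P(P=0) = 5/16 + 0 = 5/16
  P(P=1) = 0 + 3/8 = 3/8
  P(P=2) = 5/16 + 0 = 5/16
Marginal P(Q) (column sums):
  P(Q=0) = 5/16 + 0 + 5/16 = 5/8
  P(Q=1) = 0 + 3/8 + 0 = 3/8

H(P) = -[(5/16)·log₂(5/16) + (3/8)·log₂(3/8) + (5/16)·log₂(5/16)]
  = 0.5244 + 0.5306 + 0.5244
  = 1.5794 bits
H(Q) = -[(5/8)·log₂(5/8) + (3/8)·log₂(3/8)]
  = 0.4238 + 0.5306
  = 0.9544 bits
H(P,Q) = -[(5/16)·log₂(5/16) + (3/8)·log₂(3/8) + (5/16)·log₂(5/16)]
  = 0.5244 + 0.5306 + 0.5244
  = 1.5794 bits

I(P;Q) = H(P) + H(Q) - H(P,Q)
  = 1.5794 + 0.9544 - 1.5794
  = 0.9544 bits

Distribution 2 (X, Y):
Marginal P(X) (row sums):
  P(X=0) = 1/2 + 0 = 1/2
  P(X=1) = 0 + 5/12 = 5/12
  P(X=2) = 1/12 + 0 = 1/12
Marginal P(Y) (column sums):
  P(Y=0) = 1/2 + 0 + 1/12 = 7/12
  P(Y=1) = 0 + 5/12 + 0 = 5/12

H(X) = -[(1/2)·log₂(1/2) + (5/12)·log₂(5/12) + (1/12)·log₂(1/12)]
  = 0.5000 + 0.5263 + 0.2987
  = 1.3250 bits
H(Y) = -[(7/12)·log₂(7/12) + (5/12)·log₂(5/12)]
  = 0.4536 + 0.5263
  = 0.9799 bits
H(X,Y) = -[(1/2)·log₂(1/2) + (5/12)·log₂(5/12) + (1/12)·log₂(1/12)]
  = 0.5000 + 0.5263 + 0.2987
  = 1.3250 bits

I(X;Y) = H(X) + H(Y) - H(X,Y)
  = 1.3250 + 0.9799 - 1.3250
  = 0.9799 bits

I(X;Y) = 0.9799 bits > I(P;Q) = 0.9544 bits, so (X, Y) has the higher mutual information (stronger dependence).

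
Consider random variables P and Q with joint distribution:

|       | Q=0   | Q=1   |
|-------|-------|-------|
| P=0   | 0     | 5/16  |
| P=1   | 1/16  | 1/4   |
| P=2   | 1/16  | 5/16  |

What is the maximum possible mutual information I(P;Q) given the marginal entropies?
The upper bound on mutual information is I(P;Q) ≤ min(H(P), H(Q)).

Marginal P(P) (row sums):
  P(P=0) = 0 + 5/16 = 5/16
  P(P=1) = 1/16 + 1/4 = 5/16
  P(P=2) = 1/16 + 5/16 = 3/8
Marginal P(Q) (column sums):
  P(Q=0) = 0 + 1/16 + 1/16 = 1/8
  P(Q=1) = 5/16 + 1/4 + 5/16 = 7/8

H(P) = -[(5/16)·log₂(5/16) + (5/16)·log₂(5/16) + (3/8)·log₂(3/8)]
  = 0.5244 + 0.5244 + 0.5306
  = 1.5794 bits
H(Q) = -[(1/8)·log₂(1/8) + (7/8)·log₂(7/8)]
  = 0.3750 + 0.1686
  = 0.5436 bits

Maximum possible I(P;Q) = min(1.5794, 0.5436) = 0.5436 bits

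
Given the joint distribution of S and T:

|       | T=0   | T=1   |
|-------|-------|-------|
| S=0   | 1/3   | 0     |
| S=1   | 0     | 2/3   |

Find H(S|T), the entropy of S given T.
Marginal P(T) (column sums):
  P(T=0) = 1/3 + 0 = 1/3
  P(T=1) = 0 + 2/3 = 2/3

H(S|T) = -Σ P(S,T)·log₂ P(S|T), where P(S|T) = P(S,T) / P(T)
  (cells with P(S,T) = 0 contribute 0)
  (S=0,T=0): P(S|T) = (1/3)/(1/3) = 1;  -(1/3)·log₂(1) = 0.0000
  (S=1,T=1): P(S|T) = (2/3)/(2/3) = 1;  -(2/3)·log₂(1) = 0.0000
H(S|T) = 0.0000 + 0.0000
  = 0.0000 bits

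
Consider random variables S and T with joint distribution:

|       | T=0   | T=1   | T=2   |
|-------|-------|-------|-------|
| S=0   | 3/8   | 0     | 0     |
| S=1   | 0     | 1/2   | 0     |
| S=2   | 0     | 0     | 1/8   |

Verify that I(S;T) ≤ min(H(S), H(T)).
Marginal P(S) (row sums):
  P(S=0) = 3/8 + 0 + 0 = 3/8
  P(S=1) = 0 + 1/2 + 0 = 1/2
  P(S=2) = 0 + 0 + 1/8 = 1/8
Marginal P(T) (column sums):
  P(T=0) = 3/8 + 0 + 0 = 3/8
  P(T=1) = 0 + 1/2 + 0 = 1/2
  P(T=2) = 0 + 0 + 1/8 = 1/8

H(S) = -[(3/8)·log₂(3/8) + (1/2)·log₂(1/2) + (1/8)·log₂(1/8)]
  = 0.5306 + 0.5000 + 0.3750
  = 1.4056 bits
H(T) = -[(3/8)·log₂(3/8) + (1/2)·log₂(1/2) + (1/8)·log₂(1/8)]
  = 0.5306 + 0.5000 + 0.3750
  = 1.4056 bits
H(S,T) = -[(3/8)·log₂(3/8) + (1/2)·log₂(1/2) + (1/8)·log₂(1/8)]
  = 0.5306 + 0.5000 + 0.3750
  = 1.4056 bits

I(S;T) = H(S) + H(T) - H(S,T)
  = 1.4056 + 1.4056 - 1.4056
  = 1.4056 bits

min(H(S), H(T)) = min(1.4056, 1.4056) = 1.4056 bits
Since 1.4056 ≤ 1.4056, the bound is satisfied ✓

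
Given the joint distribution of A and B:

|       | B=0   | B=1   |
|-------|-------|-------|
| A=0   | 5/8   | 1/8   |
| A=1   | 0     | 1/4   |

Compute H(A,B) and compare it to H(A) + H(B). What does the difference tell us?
Marginal P(A) (row sums):
  P(A=0) = 5/8 + 1/8 = 3/4
  P(A=1) = 0 + 1/4 = 1/4
Marginal P(B) (column sums):
  P(B=0) = 5/8 + 0 = 5/8
  P(B=1) = 1/8 + 1/4 = 3/8

H(A,B) = -[(5/8)·log₂(5/8) + (1/8)·log₂(1/8) + (1/4)·log₂(1/4)]
  = 0.4238 + 0.3750 + 0.5000
  = 1.2988 bits
H(A) = -[(3/4)·log₂(3/4) + (1/4)·log₂(1/4)]
  = 0.3113 + 0.5000
  = 0.8113 bits
H(B) = -[(5/8)·log₂(5/8) + (3/8)·log₂(3/8)]
  = 0.4238 + 0.5306
  = 0.9544 bits

H(A) + H(B) = 0.8113 + 0.9544 = 1.7657 bits
Difference: H(A) + H(B) - H(A,B) = 1.7657 - 1.2988 = 0.4669 bits = I(A;B)

The difference is the mutual information; it is positive here, so A and B are dependent (knowing one reduces uncertainty about the other by 0.4669 bits).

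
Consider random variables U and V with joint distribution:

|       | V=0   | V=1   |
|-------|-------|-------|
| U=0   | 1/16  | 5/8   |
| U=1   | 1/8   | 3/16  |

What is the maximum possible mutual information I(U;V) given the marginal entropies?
The upper bound on mutual information is I(U;V) ≤ min(H(U), H(V)).

Marginal P(U) (row sums):
  P(U=0) = 1/16 + 5/8 = 11/16
  P(U=1) = 1/8 + 3/16 = 5/16
Marginal P(V) (column sums):
  P(V=0) = 1/16 + 1/8 = 3/16
  P(V=1) = 5/8 + 3/16 = 13/16

H(U) = -[(11/16)·log₂(11/16) + (5/16)·log₂(5/16)]
  = 0.3716 + 0.5244
  = 0.8960 bits
H(V) = -[(3/16)·log₂(3/16) + (13/16)·log₂(13/16)]
  = 0.4528 + 0.2434
  = 0.6962 bits

Maximum possible I(U;V) = min(0.8960, 0.6962) = 0.6962 bits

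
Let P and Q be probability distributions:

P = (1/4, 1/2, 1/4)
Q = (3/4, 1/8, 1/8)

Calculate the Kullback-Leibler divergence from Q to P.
D(P||Q) = Σ P(i) log₂(P(i)/Q(i))
  i=0: (1/4) × log₂((1/4)/(3/4)) = (1/4) × log₂(1/3) = -0.3962
  i=1: (1/2) × log₂((1/2)/(1/8)) = (1/2) × log₂(4) = 1.0000
  i=2: (1/4) × log₂((1/4)/(1/8)) = (1/4) × log₂(2) = 0.2500
D(P||Q) = -0.3962 + 1.0000 + 0.2500
  = 0.8538 bits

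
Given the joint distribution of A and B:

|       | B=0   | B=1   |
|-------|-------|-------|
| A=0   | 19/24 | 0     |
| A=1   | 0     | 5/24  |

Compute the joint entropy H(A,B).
H(A,B) = -Σ P(A,B) log₂ P(A,B), summed over the non-zero cells:
H(A,B) = -[(19/24)·log₂(19/24) + (5/24)·log₂(5/24)]
  = 0.2668 + 0.4715
  = 0.7383 bits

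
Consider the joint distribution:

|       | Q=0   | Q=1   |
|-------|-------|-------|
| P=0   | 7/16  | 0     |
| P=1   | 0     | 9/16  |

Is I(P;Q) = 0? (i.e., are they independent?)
Marginal P(P) (row sums):
  P(P=0) = 7/16 + 0 = 7/16
  P(P=1) = 0 + 9/16 = 9/16
Marginal P(Q) (column sums):
  P(Q=0) = 7/16 + 0 = 7/16
  P(Q=1) = 0 + 9/16 = 9/16

P and Q are independent iff P(P=i,Q=j) = P(P=i)·P(Q=j) for every cell.
  P(P=0)·P(Q=0) = 7/16 × 7/16 = 49/256, but P(P=0,Q=0) = 7/16 ✗

No, P and Q are not independent. Quantitatively, I(P;Q) > 0:

H(P) = -[(7/16)·log₂(7/16) + (9/16)·log₂(9/16)]
  = 0.5218 + 0.4669
  = 0.9887 bits
H(Q) = -[(7/16)·log₂(7/16) + (9/16)·log₂(9/16)]
  = 0.5218 + 0.4669
  = 0.9887 bits
H(P,Q) = -[(7/16)·log₂(7/16) + (9/16)·log₂(9/16)]
  = 0.5218 + 0.4669
  = 0.9887 bits
I(P;Q) = H(P) + H(Q) - H(P,Q) = 0.9887 + 0.9887 - 0.9887 = 0.9887 bits > 0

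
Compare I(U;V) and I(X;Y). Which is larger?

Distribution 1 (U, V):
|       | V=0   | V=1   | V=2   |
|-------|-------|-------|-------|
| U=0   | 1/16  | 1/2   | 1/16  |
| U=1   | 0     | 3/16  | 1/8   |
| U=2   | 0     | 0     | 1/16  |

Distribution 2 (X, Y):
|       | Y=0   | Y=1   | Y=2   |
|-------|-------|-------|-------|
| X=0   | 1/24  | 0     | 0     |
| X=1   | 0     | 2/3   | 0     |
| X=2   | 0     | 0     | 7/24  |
Distribution 1 (U, V):
Marginal P(U) (row sums):
  P(U=0) = 1/16 + 1/2 + 1/16 = 5/8
  P(U=1) = 0 + 3/16 + 1/8 = 5/16
  P(U=2) = 0 + 0 + 1/16 = 1/16
Marginal P(V) (column sums):
  P(V=0) = 1/16 + 0 + 0 = 1/16
  P(V=1) = 1/2 + 3/16 + 0 = 11/16
  P(V=2) = 1/16 + 1/8 + 1/16 = 1/4

H(U) = -[(5/8)·log₂(5/8) + (5/16)·log₂(5/16) + (1/16)·log₂(1/16)]
  = 0.4238 + 0.5244 + 0.2500
  = 1.1982 bits
H(V) = -[(1/16)·log₂(1/16) + (11/16)·log₂(11/16) + (1/4)·log₂(1/4)]
  = 0.2500 + 0.3716 + 0.5000
  = 1.1216 bits
H(U,V) = -[(1/16)·log₂(1/16) + (1/2)·log₂(1/2) + (1/16)·log₂(1/16) + (3/16)·log₂(3/16) + (1/8)·log₂(1/8) + (1/16)·log₂(1/16)]
  = 0.2500 + 0.5000 + 0.2500 + 0.4528 + 0.3750 + 0.2500
  = 2.0778 bits

I(U;V) = H(U) + H(V) - H(U,V)
  = 1.1982 + 1.1216 - 2.0778
  = 0.2420 bits

Distribution 2 (X, Y):
Marginal P(X) (row sums):
  P(X=0) = 1/24 + 0 + 0 = 1/24
  P(X=1) = 0 + 2/3 + 0 = 2/3
  P(X=2) = 0 + 0 + 7/24 = 7/24
Marginal P(Y) (column sums):
  P(Y=0) = 1/24 + 0 + 0 = 1/24
  P(Y=1) = 0 + 2/3 + 0 = 2/3
  P(Y=2) = 0 + 0 + 7/24 = 7/24

H(X) = -[(1/24)·log₂(1/24) + (2/3)·log₂(2/3) + (7/24)·log₂(7/24)]
  = 0.1910 + 0.3900 + 0.5185
  = 1.0995 bits
H(Y) = -[(1/24)·log₂(1/24) + (2/3)·log₂(2/3) + (7/24)·log₂(7/24)]
  = 0.1910 + 0.3900 + 0.5185
  = 1.0995 bits
H(X,Y) = -[(1/24)·log₂(1/24) + (2/3)·log₂(2/3) + (7/24)·log₂(7/24)]
  = 0.1910 + 0.3900 + 0.5185
  = 1.0995 bits

I(X;Y) = H(X) + H(Y) - H(X,Y)
  = 1.0995 + 1.0995 - 1.0995
  = 1.0995 bits

I(X;Y) = 1.0995 bits > I(U;V) = 0.2420 bits, so (X, Y) has the higher mutual information (stronger dependence).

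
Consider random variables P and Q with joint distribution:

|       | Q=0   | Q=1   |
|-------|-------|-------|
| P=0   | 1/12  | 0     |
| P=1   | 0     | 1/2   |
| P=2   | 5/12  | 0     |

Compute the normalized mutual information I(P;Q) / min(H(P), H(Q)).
Marginal P(P) (row sums):
  P(P=0) = 1/12 + 0 = 1/12
  P(P=1) = 0 + 1/2 = 1/2
  P(P=2) = 5/12 + 0 = 5/12
Marginal P(Q) (column sums):
  P(Q=0) = 1/12 + 0 + 5/12 = 1/2
  P(Q=1) = 0 + 1/2 + 0 = 1/2

H(P) = -[(1/12)·log₂(1/12) + (1/2)·log₂(1/2) + (5/12)·log₂(5/12)]
  = 0.2987 + 0.5000 + 0.5263
  = 1.3250 bits
H(Q) = -[(1/2)·log₂(1/2) + (1/2)·log₂(1/2)]
  = 0.5000 + 0.5000
  = 1.0000 bits
H(P,Q) = -[(1/12)·log₂(1/12) + (1/2)·log₂(1/2) + (5/12)·log₂(5/12)]
  = 0.2987 + 0.5000 + 0.5263
  = 1.3250 bits

I(P;Q) = H(P) + H(Q) - H(P,Q)
  = 1.3250 + 1.0000 - 1.3250
  = 1.0000 bits

min(H(P), H(Q)) = min(1.3250, 1.0000) = 1.0000 bits
Normalized MI = 1.0000 / 1.0000 = 1.0000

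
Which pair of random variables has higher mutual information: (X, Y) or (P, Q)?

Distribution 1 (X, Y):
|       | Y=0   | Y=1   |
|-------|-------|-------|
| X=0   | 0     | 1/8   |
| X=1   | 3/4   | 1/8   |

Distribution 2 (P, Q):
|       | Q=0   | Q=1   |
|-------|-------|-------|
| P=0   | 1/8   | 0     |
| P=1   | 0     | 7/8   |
Distribution 1 (X, Y):
Marginal P(X) (row sums):
  P(X=0) = 0 + 1/8 = 1/8
  P(X=1) = 3/4 + 1/8 = 7/8
Marginal P(Y) (column sums):
  P(Y=0) = 0 + 3/4 = 3/4
  P(Y=1) = 1/8 + 1/8 = 1/4

H(X) = -[(1/8)·log₂(1/8) + (7/8)·log₂(7/8)]
  = 0.3750 + 0.1686
  = 0.5436 bits
H(Y) = -[(3/4)·log₂(3/4) + (1/4)·log₂(1/4)]
  = 0.3113 + 0.5000
  = 0.8113 bits
H(X,Y) = -[(1/8)·log₂(1/8) + (3/4)·log₂(3/4) + (1/8)·log₂(1/8)]
  = 0.3750 + 0.3113 + 0.3750
  = 1.0613 bits

I(X;Y) = H(X) + H(Y) - H(X,Y)
  = 0.5436 + 0.8113 - 1.0613
  = 0.2936 bits

Distribution 2 (P, Q):
Marginal P(P) (row sums):
  P(P=0) = 1/8 + 0 = 1/8
  P(P=1) = 0 + 7/8 = 7/8
Marginal P(Q) (column sums):
  P(Q=0) = 1/8 + 0 = 1/8
  P(Q=1) = 0 + 7/8 = 7/8

H(P) = -[(1/8)·log₂(1/8) + (7/8)·log₂(7/8)]
  = 0.3750 + 0.1686
  = 0.5436 bits
H(Q) = -[(1/8)·log₂(1/8) + (7/8)·log₂(7/8)]
  = 0.3750 + 0.1686
  = 0.5436 bits
H(P,Q) = -[(1/8)·log₂(1/8) + (7/8)·log₂(7/8)]
  = 0.3750 + 0.1686
  = 0.5436 bits

I(P;Q) = H(P) + H(Q) - H(P,Q)
  = 0.5436 + 0.5436 - 0.5436
  = 0.5436 bits

I(P;Q) = 0.5436 bits > I(X;Y) = 0.2936 bits, so (P, Q) has the higher mutual information (stronger dependence).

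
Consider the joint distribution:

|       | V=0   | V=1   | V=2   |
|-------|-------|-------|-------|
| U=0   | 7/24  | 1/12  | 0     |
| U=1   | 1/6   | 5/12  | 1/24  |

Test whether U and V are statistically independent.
Marginal P(U) (row sums):
  P(U=0) = 7/24 + 1/12 + 0 = 3/8
  P(U=1) = 1/6 + 5/12 + 1/24 = 5/8
Marginal P(V) (column sums):
  P(V=0) = 7/24 + 1/6 = 11/24
  P(V=1) = 1/12 + 5/12 = 1/2
  P(V=2) = 0 + 1/24 = 1/24

U and V are independent iff P(U=i,V=j) = P(U=i)·P(V=j) for every cell.
  P(U=0)·P(V=0) = 3/8 × 11/24 = 11/64, but P(U=0,V=0) = 7/24 ✗

No, U and V are not independent. Quantitatively, I(U;V) > 0:

H(U) = -[(3/8)·log₂(3/8) + (5/8)·log₂(5/8)]
  = 0.5306 + 0.4238
  = 0.9544 bits
H(V) = -[(11/24)·log₂(11/24) + (1/2)·log₂(1/2) + (1/24)·log₂(1/24)]
  = 0.5159 + 0.5000 + 0.1910
  = 1.2069 bits
H(U,V) = -[(7/24)·log₂(7/24) + (1/12)·log₂(1/12) + (1/6)·log₂(1/6) + (5/12)·log₂(5/12) + (1/24)·log₂(1/24)]
  = 0.5185 + 0.2987 + 0.4308 + 0.5263 + 0.1910
  = 1.9653 bits
I(U;V) = H(U) + H(V) - H(U,V) = 0.9544 + 1.2069 - 1.9653 = 0.1960 bits > 0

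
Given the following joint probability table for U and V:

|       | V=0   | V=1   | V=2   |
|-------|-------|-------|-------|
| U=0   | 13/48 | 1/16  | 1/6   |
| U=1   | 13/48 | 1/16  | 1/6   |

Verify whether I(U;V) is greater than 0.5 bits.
Marginal P(U) (row sums):
  P(U=0) = 13/48 + 1/16 + 1/6 = 1/2
  P(U=1) = 13/48 + 1/16 + 1/6 = 1/2
Marginal P(V) (column sums):
  P(V=0) = 13/48 + 13/48 = 13/24
  P(V=1) = 1/16 + 1/16 = 1/8
  P(V=2) = 1/6 + 1/6 = 1/3

H(U) = -[(1/2)·log₂(1/2) + (1/2)·log₂(1/2)]
  = 0.5000 + 0.5000
  = 1.0000 bits
H(V) = -[(13/24)·log₂(13/24) + (1/8)·log₂(1/8) + (1/3)·log₂(1/3)]
  = 0.4791 + 0.3750 + 0.5283
  = 1.3824 bits
H(U,V) = -[(13/48)·log₂(13/48) + (1/16)·log₂(1/16) + (1/6)·log₂(1/6) + (13/48)·log₂(13/48) + (1/16)·log₂(1/16) + (1/6)·log₂(1/6)]
  = 0.5104 + 0.2500 + 0.4308 + 0.5104 + 0.2500 + 0.4308
  = 2.3824 bits

I(U;V) = H(U) + H(V) - H(U,V)
  = 1.0000 + 1.3824 - 2.3824
  = 0.0000 bits

No. I(U;V) = 0.0000 bits, which is ≤ 0.5 bits.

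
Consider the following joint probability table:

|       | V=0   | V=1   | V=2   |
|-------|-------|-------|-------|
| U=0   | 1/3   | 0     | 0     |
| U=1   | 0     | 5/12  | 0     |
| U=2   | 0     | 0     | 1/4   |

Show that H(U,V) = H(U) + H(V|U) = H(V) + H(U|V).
Marginal P(U) (row sums):
  P(U=0) = 1/3 + 0 + 0 = 1/3
  P(U=1) = 0 + 5/12 + 0 = 5/12
  P(U=2) = 0 + 0 + 1/4 = 1/4
Marginal P(V) (column sums):
  P(V=0) = 1/3 + 0 + 0 = 1/3
  P(V=1) = 0 + 5/12 + 0 = 5/12
  P(V=2) = 0 + 0 + 1/4 = 1/4

Decomposition 1: H(U) + H(V|U)
H(U) = -[(1/3)·log₂(1/3) + (5/12)·log₂(5/12) + (1/4)·log₂(1/4)]
  = 0.5283 + 0.5263 + 0.5000
  = 1.5546 bits
H(V|U) = -Σ P(U,V)·log₂ P(V|U), where P(V|U) = P(U,V) / P(U)
  (cells with P(U,V) = 0 contribute 0)
  (U=0,V=0): P(V|U) = (1/3)/(1/3) = 1;  -(1/3)·log₂(1) = 0.0000
  (U=1,V=1): P(V|U) = (5/12)/(5/12) = 1;  -(5/12)·log₂(1) = 0.0000
  (U=2,V=2): P(V|U) = (1/4)/(1/4) = 1;  -(1/4)·log₂(1) = 0.0000
H(V|U) = 0.0000 + 0.0000 + 0.0000
  = 0.0000 bits
H(U) + H(V|U) = 1.5546 + 0.0000 = 1.5546 bits

Decomposition 2: H(V) + H(U|V)
H(V) = -[(1/3)·log₂(1/3) + (5/12)·log₂(5/12) + (1/4)·log₂(1/4)]
  = 0.5283 + 0.5263 + 0.5000
  = 1.5546 bits
H(U|V) = -Σ P(U,V)·log₂ P(U|V), where P(U|V) = P(U,V) / P(V)
  (cells with P(U,V) = 0 contribute 0)
  (U=0,V=0): P(U|V) = (1/3)/(1/3) = 1;  -(1/3)·log₂(1) = 0.0000
  (U=1,V=1): P(U|V) = (5/12)/(5/12) = 1;  -(5/12)·log₂(1) = 0.0000
  (U=2,V=2): P(U|V) = (1/4)/(1/4) = 1;  -(1/4)·log₂(1) = 0.0000
H(U|V) = 0.0000 + 0.0000 + 0.0000
  = 0.0000 bits
H(V) + H(U|V) = 1.5546 + 0.0000 = 1.5546 bits

Direct computation of the joint entropy:
H(U,V) = -[(1/3)·log₂(1/3) + (5/12)·log₂(5/12) + (1/4)·log₂(1/4)]
  = 0.5283 + 0.5263 + 0.5000
  = 1.5546 bits

All three agree: H(U,V) = 1.5546 bits ✓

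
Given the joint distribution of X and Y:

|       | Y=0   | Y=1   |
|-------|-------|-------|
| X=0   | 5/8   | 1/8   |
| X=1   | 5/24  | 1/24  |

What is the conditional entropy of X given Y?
Marginal P(Y) (column sums):
  P(Y=0) = 5/8 + 5/24 = 5/6
  P(Y=1) = 1/8 + 1/24 = 1/6

H(X|Y) = -Σ P(X,Y)·log₂ P(X|Y), where P(X|Y) = P(X,Y) / P(Y)
  (X=0,Y=0): P(X|Y) = (5/8)/(5/6) = 3/4;  -(5/8)·log₂(3/4) = 0.2594
  (X=0,Y=1): P(X|Y) = (1/8)/(1/6) = 3/4;  -(1/8)·log₂(3/4) = 0.0519
  (X=1,Y=0): P(X|Y) = (5/24)/(5/6) = 1/4;  -(5/24)·log₂(1/4) = 0.4167
  (X=1,Y=1): P(X|Y) = (1/24)/(1/6) = 1/4;  -(1/24)·log₂(1/4) = 0.0833
H(X|Y) = 0.2594 + 0.0519 + 0.4167 + 0.0833
  = 0.8113 bits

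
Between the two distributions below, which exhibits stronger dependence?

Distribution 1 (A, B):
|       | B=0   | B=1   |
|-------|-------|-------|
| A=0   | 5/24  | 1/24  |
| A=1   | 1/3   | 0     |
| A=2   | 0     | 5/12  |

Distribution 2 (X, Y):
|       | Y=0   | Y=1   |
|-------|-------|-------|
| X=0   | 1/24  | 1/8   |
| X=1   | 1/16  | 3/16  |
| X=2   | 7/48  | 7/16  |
Distribution 1 (A, B):
Marginal P(A) (row sums):
  P(A=0) = 5/24 + 1/24 = 1/4
  P(A=1) = 1/3 + 0 = 1/3
  P(A=2) = 0 + 5/12 = 5/12
Marginal P(B) (column sums):
  P(B=0) = 5/24 + 1/3 + 0 = 13/24
  P(B=1) = 1/24 + 0 + 5/12 = 11/24

H(A) = -[(1/4)·log₂(1/4) + (1/3)·log₂(1/3) + (5/12)·log₂(5/12)]
  = 0.5000 + 0.5283 + 0.5263
  = 1.5546 bits
H(B) = -[(13/24)·log₂(13/24) + (11/24)·log₂(11/24)]
  = 0.4791 + 0.5159
  = 0.9950 bits
H(A,B) = -[(5/24)·log₂(5/24) + (1/24)·log₂(1/24) + (1/3)·log₂(1/3) + (5/12)·log₂(5/12)]
  = 0.4715 + 0.1910 + 0.5283 + 0.5263
  = 1.7171 bits

I(A;B) = H(A) + H(B) - H(A,B)
  = 1.5546 + 0.9950 - 1.7171
  = 0.8325 bits

Distribution 2 (X, Y):
Marginal P(X) (row sums):
  P(X=0) = 1/24 + 1/8 = 1/6
  P(X=1) = 1/16 + 3/16 = 1/4
  P(X=2) = 7/48 + 7/16 = 7/12
Marginal P(Y) (column sums):
  P(Y=0) = 1/24 + 1/16 + 7/48 = 1/4
  P(Y=1) = 1/8 + 3/16 + 7/16 = 3/4

H(X) = -[(1/6)·log₂(1/6) + (1/4)·log₂(1/4) + (7/12)·log₂(7/12)]
  = 0.4308 + 0.5000 + 0.4536
  = 1.3844 bits
H(Y) = -[(1/4)·log₂(1/4) + (3/4)·log₂(3/4)]
  = 0.5000 + 0.3113
  = 0.8113 bits
H(X,Y) = -[(1/24)·log₂(1/24) + (1/8)·log₂(1/8) + (1/16)·log₂(1/16) + (3/16)·log₂(3/16) + (7/48)·log₂(7/48) + (7/16)·log₂(7/16)]
  = 0.1910 + 0.3750 + 0.2500 + 0.4528 + 0.4051 + 0.5218
  = 2.1957 bits

I(X;Y) = H(X) + H(Y) - H(X,Y)
  = 1.3844 + 0.8113 - 2.1957
  = 0.0000 bits

I(A;B) = 0.8325 bits > I(X;Y) = 0.0000 bits, so (A, B) has the higher mutual information (stronger dependence).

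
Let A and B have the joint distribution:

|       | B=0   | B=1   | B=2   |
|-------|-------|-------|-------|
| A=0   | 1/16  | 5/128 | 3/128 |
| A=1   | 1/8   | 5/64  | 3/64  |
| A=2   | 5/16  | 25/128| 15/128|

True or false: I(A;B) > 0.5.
Marginal P(A) (row sums):
  P(A=0) = 1/16 + 5/128 + 3/128 = 1/8
  P(A=1) = 1/8 + 5/64 + 3/64 = 1/4
  P(A=2) = 5/16 + 25/128 + 15/128 = 5/8
Marginal P(B) (column sums):
  P(B=0) = 1/16 + 1/8 + 5/16 = 1/2
  P(B=1) = 5/128 + 5/64 + 25/128 = 5/16
  P(B=2) = 3/128 + 3/64 + 15/128 = 3/16

H(A) = -[(1/8)·log₂(1/8) + (1/4)·log₂(1/4) + (5/8)·log₂(5/8)]
  = 0.3750 + 0.5000 + 0.4238
  = 1.2988 bits
H(B) = -[(1/2)·log₂(1/2) + (5/16)·log₂(5/16) + (3/16)·log₂(3/16)]
  = 0.5000 + 0.5244 + 0.4528
  = 1.4772 bits
H(A,B) = -[(1/16)·log₂(1/16) + (5/128)·log₂(5/128) + (3/128)·log₂(3/128) + (1/8)·log₂(1/8) + (5/64)·log₂(5/64) + (3/64)·log₂(3/64) + (5/16)·log₂(5/16) + (25/128)·log₂(25/128) + (15/128)·log₂(15/128)]
  = 0.2500 + 0.1827 + 0.1269 + 0.3750 + 0.2873 + 0.2070 + 0.5244 + 0.4602 + 0.3625
  = 2.7760 bits

I(A;B) = H(A) + H(B) - H(A,B)
  = 1.2988 + 1.4772 - 2.7760
  = 0.0000 bits

False. I(A;B) = 0.0000 bits, which is ≤ 0.5 bits.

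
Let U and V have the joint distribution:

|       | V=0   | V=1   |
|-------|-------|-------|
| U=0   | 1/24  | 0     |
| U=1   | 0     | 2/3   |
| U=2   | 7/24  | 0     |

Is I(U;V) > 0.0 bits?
Marginal P(U) (row sums):
  P(U=0) = 1/24 + 0 = 1/24
  P(U=1) = 0 + 2/3 = 2/3
  P(U=2) = 7/24 + 0 = 7/24
Marginal P(V) (column sums):
  P(V=0) = 1/24 + 0 + 7/24 = 1/3
  P(V=1) = 0 + 2/3 + 0 = 2/3

H(U) = -[(1/24)·log₂(1/24) + (2/3)·log₂(2/3) + (7/24)·log₂(7/24)]
  = 0.1910 + 0.3900 + 0.5185
  = 1.0995 bits
H(V) = -[(1/3)·log₂(1/3) + (2/3)·log₂(2/3)]
  = 0.5283 + 0.3900
  = 0.9183 bits
H(U,V) = -[(1/24)·log₂(1/24) + (2/3)·log₂(2/3) + (7/24)·log₂(7/24)]
  = 0.1910 + 0.3900 + 0.5185
  = 1.0995 bits

I(U;V) = H(U) + H(V) - H(U,V)
  = 1.0995 + 0.9183 - 1.0995
  = 0.9183 bits

Yes. I(U;V) = 0.9183 bits, which is > 0.0 bits.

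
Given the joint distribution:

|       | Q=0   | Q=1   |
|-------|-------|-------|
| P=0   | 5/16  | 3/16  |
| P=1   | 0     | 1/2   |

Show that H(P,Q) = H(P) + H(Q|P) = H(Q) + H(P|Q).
Marginal P(P) (row sums):
  P(P=0) = 5/16 + 3/16 = 1/2
  P(P=1) = 0 + 1/2 = 1/2
Marginal P(Q) (column sums):
  P(Q=0) = 5/16 + 0 = 5/16
  P(Q=1) = 3/16 + 1/2 = 11/16

Decomposition 1: H(P) + H(Q|P)
H(P) = -[(1/2)·log₂(1/2) + (1/2)·log₂(1/2)]
  = 0.5000 + 0.5000
  = 1.0000 bits
H(Q|P) = -Σ P(P,Q)·log₂ P(Q|P), where P(Q|P) = P(P,Q) / P(P)
  (cells with P(P,Q) = 0 contribute 0)
  (P=0,Q=0): P(Q|P) = (5/16)/(1/2) = 5/8;  -(5/16)·log₂(5/8) = 0.2119
  (P=0,Q=1): P(Q|P) = (3/16)/(1/2) = 3/8;  -(3/16)·log₂(3/8) = 0.2653
  (P=1,Q=1): P(Q|P) = (1/2)/(1/2) = 1;  -(1/2)·log₂(1) = 0.0000
H(Q|P) = 0.2119 + 0.2653 + 0.0000
  = 0.4772 bits
H(P) + H(Q|P) = 1.0000 + 0.4772 = 1.4772 bits

Decomposition 2: H(Q) + H(P|Q)
H(Q) = -[(5/16)·log₂(5/16) + (11/16)·log₂(11/16)]
  = 0.5244 + 0.3716
  = 0.8960 bits
H(P|Q) = -Σ P(P,Q)·log₂ P(P|Q), where P(P|Q) = P(P,Q) / P(Q)
  (cells with P(P,Q) = 0 contribute 0)
  (P=0,Q=0): P(P|Q) = (5/16)/(5/16) = 1;  -(5/16)·log₂(1) = 0.0000
  (P=0,Q=1): P(P|Q) = (3/16)/(11/16) = 3/11;  -(3/16)·log₂(3/11) = 0.3515
  (P=1,Q=1): P(P|Q) = (1/2)/(11/16) = 8/11;  -(1/2)·log₂(8/11) = 0.2297
H(P|Q) = 0.0000 + 0.3515 + 0.2297
  = 0.5812 bits
H(Q) + H(P|Q) = 0.8960 + 0.5812 = 1.4772 bits

Direct computation of the joint entropy:
H(P,Q) = -[(5/16)·log₂(5/16) + (3/16)·log₂(3/16) + (1/2)·log₂(1/2)]
  = 0.5244 + 0.4528 + 0.5000
  = 1.4772 bits

All three agree: H(P,Q) = 1.4772 bits ✓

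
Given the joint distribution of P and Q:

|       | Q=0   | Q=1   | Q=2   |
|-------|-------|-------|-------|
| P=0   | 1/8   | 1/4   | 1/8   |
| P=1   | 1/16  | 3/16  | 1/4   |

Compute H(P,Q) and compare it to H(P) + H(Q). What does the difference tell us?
Marginal P(P) (row sums):
  P(P=0) = 1/8 + 1/4 + 1/8 = 1/2
  P(P=1) = 1/16 + 3/16 + 1/4 = 1/2
Marginal P(Q) (column sums):
  P(Q=0) = 1/8 + 1/16 = 3/16
  P(Q=1) = 1/4 + 3/16 = 7/16
  P(Q=2) = 1/8 + 1/4 = 3/8

H(P,Q) = -[(1/8)·log₂(1/8) + (1/4)·log₂(1/4) + (1/8)·log₂(1/8) + (1/16)·log₂(1/16) + (3/16)·log₂(3/16) + (1/4)·log₂(1/4)]
  = 0.3750 + 0.5000 + 0.3750 + 0.2500 + 0.4528 + 0.5000
  = 2.4528 bits
H(P) = -[(1/2)·log₂(1/2) + (1/2)·log₂(1/2)]
  = 0.5000 + 0.5000
  = 1.0000 bits
H(Q) = -[(3/16)·log₂(3/16) + (7/16)·log₂(7/16) + (3/8)·log₂(3/8)]
  = 0.4528 + 0.5218 + 0.5306
  = 1.5052 bits

H(P) + H(Q) = 1.0000 + 1.5052 = 2.5052 bits
Difference: H(P) + H(Q) - H(P,Q) = 2.5052 - 2.4528 = 0.0524 bits = I(P;Q)

The difference is the mutual information; it is positive here, so P and Q are dependent (knowing one reduces uncertainty about the other by 0.0524 bits).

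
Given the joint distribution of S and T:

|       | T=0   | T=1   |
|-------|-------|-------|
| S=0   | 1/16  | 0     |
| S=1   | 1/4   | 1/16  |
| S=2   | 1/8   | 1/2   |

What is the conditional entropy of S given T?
Marginal P(T) (column sums):
  P(T=0) = 1/16 + 1/4 + 1/8 = 7/16
  P(T=1) = 0 + 1/16 + 1/2 = 9/16

H(S|T) = -Σ P(S,T)·log₂ P(S|T), where P(S|T) = P(S,T) / P(T)
  (cells with P(S,T) = 0 contribute 0)
  (S=0,T=0): P(S|T) = (1/16)/(7/16) = 1/7;  -(1/16)·log₂(1/7) = 0.1755
  (S=1,T=0): P(S|T) = (1/4)/(7/16) = 4/7;  -(1/4)·log₂(4/7) = 0.2018
  (S=1,T=1): P(S|T) = (1/16)/(9/16) = 1/9;  -(1/16)·log₂(1/9) = 0.1981
  (S=2,T=0): P(S|T) = (1/8)/(7/16) = 2/7;  -(1/8)·log₂(2/7) = 0.2259
  (S=2,T=1): P(S|T) = (1/2)/(9/16) = 8/9;  -(1/2)·log₂(8/9) = 0.0850
H(S|T) = 0.1755 + 0.2018 + 0.1981 + 0.2259 + 0.0850
  = 0.8863 bits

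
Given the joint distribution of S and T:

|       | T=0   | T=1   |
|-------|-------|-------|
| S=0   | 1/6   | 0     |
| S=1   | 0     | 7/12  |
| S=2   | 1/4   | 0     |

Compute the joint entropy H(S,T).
H(S,T) = -Σ P(S,T) log₂ P(S,T), summed over the non-zero cells:
H(S,T) = -[(1/6)·log₂(1/6) + (7/12)·log₂(7/12) + (1/4)·log₂(1/4)]
  = 0.4308 + 0.4536 + 0.5000
  = 1.3844 bits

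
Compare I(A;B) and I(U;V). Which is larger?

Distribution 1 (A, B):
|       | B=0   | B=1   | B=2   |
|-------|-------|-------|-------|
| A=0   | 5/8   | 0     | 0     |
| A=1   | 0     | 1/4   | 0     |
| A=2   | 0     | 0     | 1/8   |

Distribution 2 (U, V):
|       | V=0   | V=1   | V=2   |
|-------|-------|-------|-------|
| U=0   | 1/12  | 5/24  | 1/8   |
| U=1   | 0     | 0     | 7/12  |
Distribution 1 (A, B):
Marginal P(A) (row sums):
  P(A=0) = 5/8 + 0 + 0 = 5/8
  P(A=1) = 0 + 1/4 + 0 = 1/4
  P(A=2) = 0 + 0 + 1/8 = 1/8
Marginal P(B) (column sums):
  P(B=0) = 5/8 + 0 + 0 = 5/8
  P(B=1) = 0 + 1/4 + 0 = 1/4
  P(B=2) = 0 + 0 + 1/8 = 1/8

H(A) = -[(5/8)·log₂(5/8) + (1/4)·log₂(1/4) + (1/8)·log₂(1/8)]
  = 0.4238 + 0.5000 + 0.3750
  = 1.2988 bits
H(B) = -[(5/8)·log₂(5/8) + (1/4)·log₂(1/4) + (1/8)·log₂(1/8)]
  = 0.4238 + 0.5000 + 0.3750
  = 1.2988 bits
H(A,B) = -[(5/8)·log₂(5/8) + (1/4)·log₂(1/4) + (1/8)·log₂(1/8)]
  = 0.4238 + 0.5000 + 0.3750
  = 1.2988 bits

I(A;B) = H(A) + H(B) - H(A,B)
  = 1.2988 + 1.2988 - 1.2988
  = 1.2988 bits

Distribution 2 (U, V):
Marginal P(U) (row sums):
  P(U=0) = 1/12 + 5/24 + 1/8 = 5/12
  P(U=1) = 0 + 0 + 7/12 = 7/12
Marginal P(V) (column sums):
  P(V=0) = 1/12 + 0 = 1/12
  P(V=1) = 5/24 + 0 = 5/24
  P(V=2) = 1/8 + 7/12 = 17/24

H(U) = -[(5/12)·log₂(5/12) + (7/12)·log₂(7/12)]
  = 0.5263 + 0.4536
  = 0.9799 bits
H(V) = -[(1/12)·log₂(1/12) + (5/24)·log₂(5/24) + (17/24)·log₂(17/24)]
  = 0.2987 + 0.4715 + 0.3524
  = 1.1226 bits
H(U,V) = -[(1/12)·log₂(1/12) + (5/24)·log₂(5/24) + (1/8)·log₂(1/8) + (7/12)·log₂(7/12)]
  = 0.2987 + 0.4715 + 0.3750 + 0.4536
  = 1.5988 bits

I(U;V) = H(U) + H(V) - H(U,V)
  = 0.9799 + 1.1226 - 1.5988
  = 0.5037 bits

I(A;B) = 1.2988 bits > I(U;V) = 0.5037 bits, so (A, B) has the higher mutual information (stronger dependence).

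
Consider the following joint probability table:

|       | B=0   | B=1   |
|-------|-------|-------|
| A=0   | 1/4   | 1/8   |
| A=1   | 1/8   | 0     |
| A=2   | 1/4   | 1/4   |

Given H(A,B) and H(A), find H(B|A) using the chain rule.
From the chain rule: H(A,B) = H(A) + H(B|A)
Therefore: H(B|A) = H(A,B) - H(A)

H(A,B) = -[(1/4)·log₂(1/4) + (1/8)·log₂(1/8) + (1/8)·log₂(1/8) + (1/4)·log₂(1/4) + (1/4)·log₂(1/4)]
  = 0.5000 + 0.3750 + 0.3750 + 0.5000 + 0.5000
  = 2.2500 bits
Marginal P(A) (row sums):
  P(A=0) = 1/4 + 1/8 = 3/8
  P(A=1) = 1/8 + 0 = 1/8
  P(A=2) = 1/4 + 1/4 = 1/2
H(A) = -[(3/8)·log₂(3/8) + (1/8)·log₂(1/8) + (1/2)·log₂(1/2)]
  = 0.5306 + 0.3750 + 0.5000
  = 1.4056 bits

H(B|A) = 2.2500 - 1.4056 = 0.8444 bits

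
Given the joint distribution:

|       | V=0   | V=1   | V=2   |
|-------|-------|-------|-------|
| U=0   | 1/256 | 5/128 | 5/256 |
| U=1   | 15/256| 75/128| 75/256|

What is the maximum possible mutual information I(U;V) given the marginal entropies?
The upper bound on mutual information is I(U;V) ≤ min(H(U), H(V)).

Marginal P(U) (row sums):
  P(U=0) = 1/256 + 5/128 + 5/256 = 1/16
  P(U=1) = 15/256 + 75/128 + 75/256 = 15/16
Marginal P(V) (column sums):
  P(V=0) = 1/256 + 15/256 = 1/16
  P(V=1) = 5/128 + 75/128 = 5/8
  P(V=2) = 5/256 + 75/256 = 5/16

H(U) = -[(1/16)·log₂(1/16) + (15/16)·log₂(15/16)]
  = 0.2500 + 0.0873
  = 0.3373 bits
H(V) = -[(1/16)·log₂(1/16) + (5/8)·log₂(5/8) + (5/16)·log₂(5/16)]
  = 0.2500 + 0.4238 + 0.5244
  = 1.1982 bits

Maximum possible I(U;V) = min(0.3373, 1.1982) = 0.3373 bits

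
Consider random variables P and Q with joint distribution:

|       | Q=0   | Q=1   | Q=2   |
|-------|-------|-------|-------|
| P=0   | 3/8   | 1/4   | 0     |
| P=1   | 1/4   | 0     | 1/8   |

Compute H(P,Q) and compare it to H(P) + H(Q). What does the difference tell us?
Marginal P(P) (row sums):
  P(P=0) = 3/8 + 1/4 + 0 = 5/8
  P(P=1) = 1/4 + 0 + 1/8 = 3/8
Marginal P(Q) (column sums):
  P(Q=0) = 3/8 + 1/4 = 5/8
  P(Q=1) = 1/4 + 0 = 1/4
  P(Q=2) = 0 + 1/8 = 1/8

H(P,Q) = -[(3/8)·log₂(3/8) + (1/4)·log₂(1/4) + (1/4)·log₂(1/4) + (1/8)·log₂(1/8)]
  = 0.5306 + 0.5000 + 0.5000 + 0.3750
  = 1.9056 bits
H(P) = -[(5/8)·log₂(5/8) + (3/8)·log₂(3/8)]
  = 0.4238 + 0.5306
  = 0.9544 bits
H(Q) = -[(5/8)·log₂(5/8) + (1/4)·log₂(1/4) + (1/8)·log₂(1/8)]
  = 0.4238 + 0.5000 + 0.3750
  = 1.2988 bits

H(P) + H(Q) = 0.9544 + 1.2988 = 2.2532 bits
Difference: H(P) + H(Q) - H(P,Q) = 2.2532 - 1.9056 = 0.3476 bits = I(P;Q)

The difference is the mutual information; it is positive here, so P and Q are dependent (knowing one reduces uncertainty about the other by 0.3476 bits).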